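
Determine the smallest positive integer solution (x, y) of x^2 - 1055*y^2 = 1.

(x, y) = (1689, 52)

First expand sqrt(1055) as a continued fraction. With x_i = (sqrt(1055) + m_i)/d_i and (m_0, d_0) = (0, 1): a_0 = floor(sqrt(1055)) = 32, since 32^2 = 1024 <= 1055 < 1089 = 33^2.
Iterate m_{i+1} = d_i*a_i - m_i, d_{i+1} = (1055 - m_{i+1}^2)/d_i, a_{i+1} = floor((a_0 + m_{i+1})/d_{i+1}):
  m_1 = 1*32 - 0 = 32, d_1 = (1055 - 32^2)/1 = 31/1 = 31, a_1 = floor((32 + 32)/31) = 2.
  m_2 = 31*2 - 32 = 30, d_2 = (1055 - 30^2)/31 = 155/31 = 5, a_2 = floor((32 + 30)/5) = 12.
  m_3 = 5*12 - 30 = 30, d_3 = (1055 - 30^2)/5 = 155/5 = 31, a_3 = floor((32 + 30)/31) = 2.
  m_4 = 31*2 - 30 = 32, d_4 = (1055 - 32^2)/31 = 31/31 = 1, a_4 = floor((32 + 32)/1) = 64.
  m_5 = 1*64 - 32 = 32, d_5 = (1055 - 32^2)/1 = 31/1 = 31: (m_5, d_5) = (m_1, d_1) = (32, 31), so from here the quotients repeat a_1, ..., a_4; the period length is 4.
So sqrt(1055) = [32; (2, 12, 2, 64)] with period length k = 4.
k is even, so the fundamental solution of x^2 - 1055y^2 = 1 is (p_{k-1}, q_{k-1}) = (p_3, q_3); compute convergents through index 3.
Convergents (p_i = a_i*p_{i-1} + p_{i-2}, q_i = a_i*q_{i-1} + q_{i-2} with p_{-2}=0, p_{-1}=1, q_{-2}=1, q_{-1}=0):
  i=0: a_0=32, p_0 = 32*1 + 0 = 32, q_0 = 32*0 + 1 = 1.
  i=1: a_1=2, p_1 = 2*32 + 1 = 65, q_1 = 2*1 + 0 = 2.
  i=2: a_2=12, p_2 = 12*65 + 32 = 812, q_2 = 12*2 + 1 = 25.
  i=3: a_3=2, p_3 = 2*812 + 65 = 1689, q_3 = 2*25 + 2 = 52.
Check: 1689^2 - 1055*52^2 = 2852721 - 2852720 = 1, so (x, y) = (1689, 52) solves the equation, and by the theorem it is the least positive solution.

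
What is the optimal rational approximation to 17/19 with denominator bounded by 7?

6/7

Expand x = 17/19 as a continued fraction with the Euclidean algorithm:
  17 = 0*19 + 17, so a_0 = 0.
  19 = 1*17 + 2, so a_1 = 1.
  17 = 8*2 + 1, so a_2 = 8.
  2 = 2*1 + 0, so a_3 = 2.
so x = [0; 1, 8, 2].
Convergents (p_i = a_i*p_{i-1} + p_{i-2}, q_i = a_i*q_{i-1} + q_{i-2} with p_{-2}=0, p_{-1}=1, q_{-2}=1, q_{-1}=0), until the denominator exceeds 7:
  i=0: a_0=0, p_0 = 0*1 + 0 = 0, q_0 = 0*0 + 1 = 1.
  i=1: a_1=1, p_1 = 1*0 + 1 = 1, q_1 = 1*1 + 0 = 1.
  i=2: a_2=8, p_2 = 8*1 + 0 = 8, q_2 = 8*1 + 1 = 9.
q_2 = 9 > 7, so the last convergent with denominator <= 7 is p_1/q_1 = 1/1.
The closest fraction with denominator <= 7 is either p_1/q_1 or the intermediate fraction (k*p_1 + p_0)/(k*q_1 + q_0) with the largest k >= 1 whose denominator stays <= 7; these approach x as k grows, and every other convergent or intermediate fraction in range is farther away.
Largest k: floor((7 - q_0)/q_1) = floor((7 - 1)/1) = 6.
That gives (6*1 + 0)/(6*1 + 1) = 6/7.
Compare the errors: |x - 1/1| = |17*1 - 1*19|/(19*1) = 2/19, and |x - 6/7| = |17*7 - 6*19|/(19*7) = 5/133.
Cross-multiplying, 5*19 = 95 < 266 = 2*133, so 5/133 is smaller: the intermediate fraction 6/7 is closer to x than 1/1.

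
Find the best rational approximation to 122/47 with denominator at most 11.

Expand x = 122/47 as a continued fraction with the Euclidean algorithm:
  122 = 2*47 + 28, so a_0 = 2.
  47 = 1*28 + 19, so a_1 = 1.
  28 = 1*19 + 9, so a_2 = 1.
  19 = 2*9 + 1, so a_3 = 2.
  9 = 9*1 + 0, so a_4 = 9.
so x = [2; 1, 1, 2, 9].
Convergents (p_i = a_i*p_{i-1} + p_{i-2}, q_i = a_i*q_{i-1} + q_{i-2} with p_{-2}=0, p_{-1}=1, q_{-2}=1, q_{-1}=0), until the denominator exceeds 11:
  i=0: a_0=2, p_0 = 2*1 + 0 = 2, q_0 = 2*0 + 1 = 1.
  i=1: a_1=1, p_1 = 1*2 + 1 = 3, q_1 = 1*1 + 0 = 1.
  i=2: a_2=1, p_2 = 1*3 + 2 = 5, q_2 = 1*1 + 1 = 2.
  i=3: a_3=2, p_3 = 2*5 + 3 = 13, q_3 = 2*2 + 1 = 5.
  i=4: a_4=9, p_4 = 9*13 + 5 = 122, q_4 = 9*5 + 2 = 47.
q_4 = 47 > 11, so the last convergent with denominator <= 11 is p_3/q_3 = 13/5.
The closest fraction with denominator <= 11 is either p_3/q_3 or the intermediate fraction (k*p_3 + p_2)/(k*q_3 + q_2) with the largest k >= 1 whose denominator stays <= 11; these approach x as k grows, and every other convergent or intermediate fraction in range is farther away.
Largest k: floor((11 - q_2)/q_3) = floor((11 - 2)/5) = 1.
That gives (1*13 + 5)/(1*5 + 2) = 18/7.
Compare the errors: |x - 13/5| = |122*5 - 13*47|/(47*5) = 1/235, and |x - 18/7| = |122*7 - 18*47|/(47*7) = 8/329.
Cross-multiplying, 1*329 = 329 < 1880 = 8*235, so 1/235 is smaller: the convergent 13/5 is closer to x than 18/7.

13/5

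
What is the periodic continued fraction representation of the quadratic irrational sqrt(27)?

[5; (5, 10)]

Write x_i = (sqrt(27) + m_i)/d_i with (m_0, d_0) = (0, 1). a_0 = floor(sqrt(27)) = 5, since 5^2 = 25 <= 27 < 36 = 6^2.
Iterate m_{i+1} = d_i*a_i - m_i, d_{i+1} = (27 - m_{i+1}^2)/d_i, a_{i+1} = floor((a_0 + m_{i+1})/d_{i+1}):
  m_1 = 1*5 - 0 = 5, d_1 = (27 - 5^2)/1 = 2/1 = 2, a_1 = floor((5 + 5)/2) = 5.
  m_2 = 2*5 - 5 = 5, d_2 = (27 - 5^2)/2 = 2/2 = 1, a_2 = floor((5 + 5)/1) = 10.
  m_3 = 1*10 - 5 = 5, d_3 = (27 - 5^2)/1 = 2/1 = 2: (m_3, d_3) = (m_1, d_1) = (5, 2), so from here the quotients repeat a_1, a_2; the period length is 2.
Hence the expansion of sqrt(27) is a_0 = 5 followed by the repeating block 5, 10 (period 2).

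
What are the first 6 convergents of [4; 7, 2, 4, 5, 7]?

4/1, 29/7, 62/15, 277/67, 1447/350, 10406/2517

Using the convergent recurrence p_i = a_i*p_{i-1} + p_{i-2}, q_i = a_i*q_{i-1} + q_{i-2} with p_{-2}=0, p_{-1}=1, q_{-2}=1, q_{-1}=0:
  i=0: a_0=4, p_0 = 4*1 + 0 = 4, q_0 = 4*0 + 1 = 1.
  i=1: a_1=7, p_1 = 7*4 + 1 = 29, q_1 = 7*1 + 0 = 7.
  i=2: a_2=2, p_2 = 2*29 + 4 = 62, q_2 = 2*7 + 1 = 15.
  i=3: a_3=4, p_3 = 4*62 + 29 = 277, q_3 = 4*15 + 7 = 67.
  i=4: a_4=5, p_4 = 5*277 + 62 = 1447, q_4 = 5*67 + 15 = 350.
  i=5: a_5=7, p_5 = 7*1447 + 277 = 10406, q_5 = 7*350 + 67 = 2517.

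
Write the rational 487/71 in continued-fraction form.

[6; 1, 6, 10]

Run the Euclidean algorithm on 487 and 71; the successive quotients are the partial quotients a_0, a_1, ... (each step inverts the fractional part left over by the previous one):
  487 = 6*71 + 61, so a_0 = 6.
  71 = 1*61 + 10, so a_1 = 1.
  61 = 6*10 + 1, so a_2 = 6.
  10 = 10*1 + 0, so a_3 = 10.
The remainder reaches 0 after 4 divisions, so the expansion has 4 partial quotients, read off in order.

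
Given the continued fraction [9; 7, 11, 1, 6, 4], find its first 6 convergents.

Using the convergent recurrence p_i = a_i*p_{i-1} + p_{i-2}, q_i = a_i*q_{i-1} + q_{i-2} with p_{-2}=0, p_{-1}=1, q_{-2}=1, q_{-1}=0:
  i=0: a_0=9, p_0 = 9*1 + 0 = 9, q_0 = 9*0 + 1 = 1.
  i=1: a_1=7, p_1 = 7*9 + 1 = 64, q_1 = 7*1 + 0 = 7.
  i=2: a_2=11, p_2 = 11*64 + 9 = 713, q_2 = 11*7 + 1 = 78.
  i=3: a_3=1, p_3 = 1*713 + 64 = 777, q_3 = 1*78 + 7 = 85.
  i=4: a_4=6, p_4 = 6*777 + 713 = 5375, q_4 = 6*85 + 78 = 588.
  i=5: a_5=4, p_5 = 4*5375 + 777 = 22277, q_5 = 4*588 + 85 = 2437.

9/1, 64/7, 713/78, 777/85, 5375/588, 22277/2437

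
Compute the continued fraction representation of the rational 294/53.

Run the Euclidean algorithm on 294 and 53; the successive quotients are the partial quotients a_0, a_1, ... (each step inverts the fractional part left over by the previous one):
  294 = 5*53 + 29, so a_0 = 5.
  53 = 1*29 + 24, so a_1 = 1.
  29 = 1*24 + 5, so a_2 = 1.
  24 = 4*5 + 4, so a_3 = 4.
  5 = 1*4 + 1, so a_4 = 1.
  4 = 4*1 + 0, so a_5 = 4.
The remainder reaches 0 after 6 divisions, so the expansion has 6 partial quotients, read off in order.

[5; 1, 1, 4, 1, 4]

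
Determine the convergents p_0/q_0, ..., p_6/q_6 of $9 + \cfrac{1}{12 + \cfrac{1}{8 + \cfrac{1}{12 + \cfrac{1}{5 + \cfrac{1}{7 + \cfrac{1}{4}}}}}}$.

9/1, 109/12, 881/97, 10681/1176, 54286/5977, 390683/43015, 1617018/178037

Using the convergent recurrence p_i = a_i*p_{i-1} + p_{i-2}, q_i = a_i*q_{i-1} + q_{i-2} with p_{-2}=0, p_{-1}=1, q_{-2}=1, q_{-1}=0:
  i=0: a_0=9, p_0 = 9*1 + 0 = 9, q_0 = 9*0 + 1 = 1.
  i=1: a_1=12, p_1 = 12*9 + 1 = 109, q_1 = 12*1 + 0 = 12.
  i=2: a_2=8, p_2 = 8*109 + 9 = 881, q_2 = 8*12 + 1 = 97.
  i=3: a_3=12, p_3 = 12*881 + 109 = 10681, q_3 = 12*97 + 12 = 1176.
  i=4: a_4=5, p_4 = 5*10681 + 881 = 54286, q_4 = 5*1176 + 97 = 5977.
  i=5: a_5=7, p_5 = 7*54286 + 10681 = 390683, q_5 = 7*5977 + 1176 = 43015.
  i=6: a_6=4, p_6 = 4*390683 + 54286 = 1617018, q_6 = 4*43015 + 5977 = 178037.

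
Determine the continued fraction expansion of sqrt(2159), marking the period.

[46; (2, 6, 1, 1, 1, 6, 2, 92)]

Write x_i = (sqrt(2159) + m_i)/d_i with (m_0, d_0) = (0, 1). a_0 = floor(sqrt(2159)) = 46, since 46^2 = 2116 <= 2159 < 2209 = 47^2.
Iterate m_{i+1} = d_i*a_i - m_i, d_{i+1} = (2159 - m_{i+1}^2)/d_i, a_{i+1} = floor((a_0 + m_{i+1})/d_{i+1}):
  m_1 = 1*46 - 0 = 46, d_1 = (2159 - 46^2)/1 = 43/1 = 43, a_1 = floor((46 + 46)/43) = 2.
  m_2 = 43*2 - 46 = 40, d_2 = (2159 - 40^2)/43 = 559/43 = 13, a_2 = floor((46 + 40)/13) = 6.
  m_3 = 13*6 - 40 = 38, d_3 = (2159 - 38^2)/13 = 715/13 = 55, a_3 = floor((46 + 38)/55) = 1.
  m_4 = 55*1 - 38 = 17, d_4 = (2159 - 17^2)/55 = 1870/55 = 34, a_4 = floor((46 + 17)/34) = 1.
  m_5 = 34*1 - 17 = 17, d_5 = (2159 - 17^2)/34 = 1870/34 = 55, a_5 = floor((46 + 17)/55) = 1.
  m_6 = 55*1 - 17 = 38, d_6 = (2159 - 38^2)/55 = 715/55 = 13, a_6 = floor((46 + 38)/13) = 6.
  m_7 = 13*6 - 38 = 40, d_7 = (2159 - 40^2)/13 = 559/13 = 43, a_7 = floor((46 + 40)/43) = 2.
  m_8 = 43*2 - 40 = 46, d_8 = (2159 - 46^2)/43 = 43/43 = 1, a_8 = floor((46 + 46)/1) = 92.
  m_9 = 1*92 - 46 = 46, d_9 = (2159 - 46^2)/1 = 43/1 = 43: (m_9, d_9) = (m_1, d_1) = (46, 43), so from here the quotients repeat a_1, ..., a_8; the period length is 8.
Hence the expansion of sqrt(2159) is a_0 = 46 followed by the repeating block 2, 6, 1, 1, 1, 6, 2, 92 (period 8).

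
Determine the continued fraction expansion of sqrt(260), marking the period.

[16; (8, 32)]

Write x_i = (sqrt(260) + m_i)/d_i with (m_0, d_0) = (0, 1). a_0 = floor(sqrt(260)) = 16, since 16^2 = 256 <= 260 < 289 = 17^2.
Iterate m_{i+1} = d_i*a_i - m_i, d_{i+1} = (260 - m_{i+1}^2)/d_i, a_{i+1} = floor((a_0 + m_{i+1})/d_{i+1}):
  m_1 = 1*16 - 0 = 16, d_1 = (260 - 16^2)/1 = 4/1 = 4, a_1 = floor((16 + 16)/4) = 8.
  m_2 = 4*8 - 16 = 16, d_2 = (260 - 16^2)/4 = 4/4 = 1, a_2 = floor((16 + 16)/1) = 32.
  m_3 = 1*32 - 16 = 16, d_3 = (260 - 16^2)/1 = 4/1 = 4: (m_3, d_3) = (m_1, d_1) = (16, 4), so from here the quotients repeat a_1, a_2; the period length is 2.
Hence the expansion of sqrt(260) is a_0 = 16 followed by the repeating block 8, 32 (period 2).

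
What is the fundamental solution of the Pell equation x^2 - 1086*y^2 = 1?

First expand sqrt(1086) as a continued fraction. With x_i = (sqrt(1086) + m_i)/d_i and (m_0, d_0) = (0, 1): a_0 = floor(sqrt(1086)) = 32, since 32^2 = 1024 <= 1086 < 1089 = 33^2.
Iterate m_{i+1} = d_i*a_i - m_i, d_{i+1} = (1086 - m_{i+1}^2)/d_i, a_{i+1} = floor((a_0 + m_{i+1})/d_{i+1}):
  m_1 = 1*32 - 0 = 32, d_1 = (1086 - 32^2)/1 = 62/1 = 62, a_1 = floor((32 + 32)/62) = 1.
  m_2 = 62*1 - 32 = 30, d_2 = (1086 - 30^2)/62 = 186/62 = 3, a_2 = floor((32 + 30)/3) = 20.
  m_3 = 3*20 - 30 = 30, d_3 = (1086 - 30^2)/3 = 186/3 = 62, a_3 = floor((32 + 30)/62) = 1.
  m_4 = 62*1 - 30 = 32, d_4 = (1086 - 32^2)/62 = 62/62 = 1, a_4 = floor((32 + 32)/1) = 64.
  m_5 = 1*64 - 32 = 32, d_5 = (1086 - 32^2)/1 = 62/1 = 62: (m_5, d_5) = (m_1, d_1) = (32, 62), so from here the quotients repeat a_1, ..., a_4; the period length is 4.
So sqrt(1086) = [32; (1, 20, 1, 64)] with period length k = 4.
k is even, so the fundamental solution of x^2 - 1086y^2 = 1 is (p_{k-1}, q_{k-1}) = (p_3, q_3); compute convergents through index 3.
Convergents (p_i = a_i*p_{i-1} + p_{i-2}, q_i = a_i*q_{i-1} + q_{i-2} with p_{-2}=0, p_{-1}=1, q_{-2}=1, q_{-1}=0):
  i=0: a_0=32, p_0 = 32*1 + 0 = 32, q_0 = 32*0 + 1 = 1.
  i=1: a_1=1, p_1 = 1*32 + 1 = 33, q_1 = 1*1 + 0 = 1.
  i=2: a_2=20, p_2 = 20*33 + 32 = 692, q_2 = 20*1 + 1 = 21.
  i=3: a_3=1, p_3 = 1*692 + 33 = 725, q_3 = 1*21 + 1 = 22.
Check: 725^2 - 1086*22^2 = 525625 - 525624 = 1, so (x, y) = (725, 22) solves the equation, and by the theorem it is the least positive solution.

(x, y) = (725, 22)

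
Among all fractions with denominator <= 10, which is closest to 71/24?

3/1

Expand x = 71/24 as a continued fraction with the Euclidean algorithm:
  71 = 2*24 + 23, so a_0 = 2.
  24 = 1*23 + 1, so a_1 = 1.
  23 = 23*1 + 0, so a_2 = 23.
so x = [2; 1, 23].
Convergents (p_i = a_i*p_{i-1} + p_{i-2}, q_i = a_i*q_{i-1} + q_{i-2} with p_{-2}=0, p_{-1}=1, q_{-2}=1, q_{-1}=0), until the denominator exceeds 10:
  i=0: a_0=2, p_0 = 2*1 + 0 = 2, q_0 = 2*0 + 1 = 1.
  i=1: a_1=1, p_1 = 1*2 + 1 = 3, q_1 = 1*1 + 0 = 1.
  i=2: a_2=23, p_2 = 23*3 + 2 = 71, q_2 = 23*1 + 1 = 24.
q_2 = 24 > 10, so the last convergent with denominator <= 10 is p_1/q_1 = 3/1.
The closest fraction with denominator <= 10 is either p_1/q_1 or the intermediate fraction (k*p_1 + p_0)/(k*q_1 + q_0) with the largest k >= 1 whose denominator stays <= 10; these approach x as k grows, and every other convergent or intermediate fraction in range is farther away.
Largest k: floor((10 - q_0)/q_1) = floor((10 - 1)/1) = 9.
That gives (9*3 + 2)/(9*1 + 1) = 29/10.
Compare the errors: |x - 3/1| = |71*1 - 3*24|/(24*1) = 1/24, and |x - 29/10| = |71*10 - 29*24|/(24*10) = 14/240.
Cross-multiplying, 1*240 = 240 < 336 = 14*24, so 1/24 is smaller: the convergent 3/1 is closer to x than 29/10.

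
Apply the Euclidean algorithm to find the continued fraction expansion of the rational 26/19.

Run the Euclidean algorithm on 26 and 19; the successive quotients are the partial quotients a_0, a_1, ... (each step inverts the fractional part left over by the previous one):
  26 = 1*19 + 7, so a_0 = 1.
  19 = 2*7 + 5, so a_1 = 2.
  7 = 1*5 + 2, so a_2 = 1.
  5 = 2*2 + 1, so a_3 = 2.
  2 = 2*1 + 0, so a_4 = 2.
The remainder reaches 0 after 5 divisions, so the expansion has 5 partial quotients, read off in order.

[1; 2, 1, 2, 2]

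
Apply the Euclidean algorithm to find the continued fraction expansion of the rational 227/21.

[10; 1, 4, 4]

Run the Euclidean algorithm on 227 and 21; the successive quotients are the partial quotients a_0, a_1, ... (each step inverts the fractional part left over by the previous one):
  227 = 10*21 + 17, so a_0 = 10.
  21 = 1*17 + 4, so a_1 = 1.
  17 = 4*4 + 1, so a_2 = 4.
  4 = 4*1 + 0, so a_3 = 4.
The remainder reaches 0 after 4 divisions, so the expansion has 4 partial quotients, read off in order.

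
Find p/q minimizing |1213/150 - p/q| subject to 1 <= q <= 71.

186/23

Expand x = 1213/150 as a continued fraction with the Euclidean algorithm:
  1213 = 8*150 + 13, so a_0 = 8.
  150 = 11*13 + 7, so a_1 = 11.
  13 = 1*7 + 6, so a_2 = 1.
  7 = 1*6 + 1, so a_3 = 1.
  6 = 6*1 + 0, so a_4 = 6.
so x = [8; 11, 1, 1, 6].
Convergents (p_i = a_i*p_{i-1} + p_{i-2}, q_i = a_i*q_{i-1} + q_{i-2} with p_{-2}=0, p_{-1}=1, q_{-2}=1, q_{-1}=0), until the denominator exceeds 71:
  i=0: a_0=8, p_0 = 8*1 + 0 = 8, q_0 = 8*0 + 1 = 1.
  i=1: a_1=11, p_1 = 11*8 + 1 = 89, q_1 = 11*1 + 0 = 11.
  i=2: a_2=1, p_2 = 1*89 + 8 = 97, q_2 = 1*11 + 1 = 12.
  i=3: a_3=1, p_3 = 1*97 + 89 = 186, q_3 = 1*12 + 11 = 23.
  i=4: a_4=6, p_4 = 6*186 + 97 = 1213, q_4 = 6*23 + 12 = 150.
q_4 = 150 > 71, so the last convergent with denominator <= 71 is p_3/q_3 = 186/23.
The closest fraction with denominator <= 71 is either p_3/q_3 or the intermediate fraction (k*p_3 + p_2)/(k*q_3 + q_2) with the largest k >= 1 whose denominator stays <= 71; these approach x as k grows, and every other convergent or intermediate fraction in range is farther away.
Largest k: floor((71 - q_2)/q_3) = floor((71 - 12)/23) = 2.
That gives (2*186 + 97)/(2*23 + 12) = 469/58.
Compare the errors: |x - 186/23| = |1213*23 - 186*150|/(150*23) = 1/3450, and |x - 469/58| = |1213*58 - 469*150|/(150*58) = 4/8700.
Cross-multiplying, 1*8700 = 8700 < 13800 = 4*3450, so 1/3450 is smaller: the convergent 186/23 is closer to x than 469/58.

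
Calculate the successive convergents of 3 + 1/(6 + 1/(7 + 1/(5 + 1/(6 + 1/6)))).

Using the convergent recurrence p_i = a_i*p_{i-1} + p_{i-2}, q_i = a_i*q_{i-1} + q_{i-2} with p_{-2}=0, p_{-1}=1, q_{-2}=1, q_{-1}=0:
  i=0: a_0=3, p_0 = 3*1 + 0 = 3, q_0 = 3*0 + 1 = 1.
  i=1: a_1=6, p_1 = 6*3 + 1 = 19, q_1 = 6*1 + 0 = 6.
  i=2: a_2=7, p_2 = 7*19 + 3 = 136, q_2 = 7*6 + 1 = 43.
  i=3: a_3=5, p_3 = 5*136 + 19 = 699, q_3 = 5*43 + 6 = 221.
  i=4: a_4=6, p_4 = 6*699 + 136 = 4330, q_4 = 6*221 + 43 = 1369.
  i=5: a_5=6, p_5 = 6*4330 + 699 = 26679, q_5 = 6*1369 + 221 = 8435.

3/1, 19/6, 136/43, 699/221, 4330/1369, 26679/8435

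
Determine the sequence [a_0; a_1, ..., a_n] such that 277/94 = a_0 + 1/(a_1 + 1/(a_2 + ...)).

[2; 1, 17, 1, 4]

Run the Euclidean algorithm on 277 and 94; the successive quotients are the partial quotients a_0, a_1, ... (each step inverts the fractional part left over by the previous one):
  277 = 2*94 + 89, so a_0 = 2.
  94 = 1*89 + 5, so a_1 = 1.
  89 = 17*5 + 4, so a_2 = 17.
  5 = 1*4 + 1, so a_3 = 1.
  4 = 4*1 + 0, so a_4 = 4.
The remainder reaches 0 after 5 divisions, so the expansion has 5 partial quotients, read off in order.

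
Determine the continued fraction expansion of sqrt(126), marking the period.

[11; (4, 2, 4, 22)]

Write x_i = (sqrt(126) + m_i)/d_i with (m_0, d_0) = (0, 1). a_0 = floor(sqrt(126)) = 11, since 11^2 = 121 <= 126 < 144 = 12^2.
Iterate m_{i+1} = d_i*a_i - m_i, d_{i+1} = (126 - m_{i+1}^2)/d_i, a_{i+1} = floor((a_0 + m_{i+1})/d_{i+1}):
  m_1 = 1*11 - 0 = 11, d_1 = (126 - 11^2)/1 = 5/1 = 5, a_1 = floor((11 + 11)/5) = 4.
  m_2 = 5*4 - 11 = 9, d_2 = (126 - 9^2)/5 = 45/5 = 9, a_2 = floor((11 + 9)/9) = 2.
  m_3 = 9*2 - 9 = 9, d_3 = (126 - 9^2)/9 = 45/9 = 5, a_3 = floor((11 + 9)/5) = 4.
  m_4 = 5*4 - 9 = 11, d_4 = (126 - 11^2)/5 = 5/5 = 1, a_4 = floor((11 + 11)/1) = 22.
  m_5 = 1*22 - 11 = 11, d_5 = (126 - 11^2)/1 = 5/1 = 5: (m_5, d_5) = (m_1, d_1) = (11, 5), so from here the quotients repeat a_1, ..., a_4; the period length is 4.
Hence the expansion of sqrt(126) is a_0 = 11 followed by the repeating block 4, 2, 4, 22 (period 4).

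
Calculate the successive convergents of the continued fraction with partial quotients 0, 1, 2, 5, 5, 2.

0/1, 1/1, 2/3, 11/16, 57/83, 125/182

Using the convergent recurrence p_i = a_i*p_{i-1} + p_{i-2}, q_i = a_i*q_{i-1} + q_{i-2} with p_{-2}=0, p_{-1}=1, q_{-2}=1, q_{-1}=0:
  i=0: a_0=0, p_0 = 0*1 + 0 = 0, q_0 = 0*0 + 1 = 1.
  i=1: a_1=1, p_1 = 1*0 + 1 = 1, q_1 = 1*1 + 0 = 1.
  i=2: a_2=2, p_2 = 2*1 + 0 = 2, q_2 = 2*1 + 1 = 3.
  i=3: a_3=5, p_3 = 5*2 + 1 = 11, q_3 = 5*3 + 1 = 16.
  i=4: a_4=5, p_4 = 5*11 + 2 = 57, q_4 = 5*16 + 3 = 83.
  i=5: a_5=2, p_5 = 2*57 + 11 = 125, q_5 = 2*83 + 16 = 182.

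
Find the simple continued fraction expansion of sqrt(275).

Write x_i = (sqrt(275) + m_i)/d_i with (m_0, d_0) = (0, 1). a_0 = floor(sqrt(275)) = 16, since 16^2 = 256 <= 275 < 289 = 17^2.
Iterate m_{i+1} = d_i*a_i - m_i, d_{i+1} = (275 - m_{i+1}^2)/d_i, a_{i+1} = floor((a_0 + m_{i+1})/d_{i+1}):
  m_1 = 1*16 - 0 = 16, d_1 = (275 - 16^2)/1 = 19/1 = 19, a_1 = floor((16 + 16)/19) = 1.
  m_2 = 19*1 - 16 = 3, d_2 = (275 - 3^2)/19 = 266/19 = 14, a_2 = floor((16 + 3)/14) = 1.
  m_3 = 14*1 - 3 = 11, d_3 = (275 - 11^2)/14 = 154/14 = 11, a_3 = floor((16 + 11)/11) = 2.
  m_4 = 11*2 - 11 = 11, d_4 = (275 - 11^2)/11 = 154/11 = 14, a_4 = floor((16 + 11)/14) = 1.
  m_5 = 14*1 - 11 = 3, d_5 = (275 - 3^2)/14 = 266/14 = 19, a_5 = floor((16 + 3)/19) = 1.
  m_6 = 19*1 - 3 = 16, d_6 = (275 - 16^2)/19 = 19/19 = 1, a_6 = floor((16 + 16)/1) = 32.
  m_7 = 1*32 - 16 = 16, d_7 = (275 - 16^2)/1 = 19/1 = 19: (m_7, d_7) = (m_1, d_1) = (16, 19), so from here the quotients repeat a_1, ..., a_6; the period length is 6.
Hence the expansion of sqrt(275) is a_0 = 16 followed by the repeating block 1, 1, 2, 1, 1, 32 (period 6).

[16; (1, 1, 2, 1, 1, 32)]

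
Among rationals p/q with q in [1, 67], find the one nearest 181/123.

Expand x = 181/123 as a continued fraction with the Euclidean algorithm:
  181 = 1*123 + 58, so a_0 = 1.
  123 = 2*58 + 7, so a_1 = 2.
  58 = 8*7 + 2, so a_2 = 8.
  7 = 3*2 + 1, so a_3 = 3.
  2 = 2*1 + 0, so a_4 = 2.
so x = [1; 2, 8, 3, 2].
Convergents (p_i = a_i*p_{i-1} + p_{i-2}, q_i = a_i*q_{i-1} + q_{i-2} with p_{-2}=0, p_{-1}=1, q_{-2}=1, q_{-1}=0), until the denominator exceeds 67:
  i=0: a_0=1, p_0 = 1*1 + 0 = 1, q_0 = 1*0 + 1 = 1.
  i=1: a_1=2, p_1 = 2*1 + 1 = 3, q_1 = 2*1 + 0 = 2.
  i=2: a_2=8, p_2 = 8*3 + 1 = 25, q_2 = 8*2 + 1 = 17.
  i=3: a_3=3, p_3 = 3*25 + 3 = 78, q_3 = 3*17 + 2 = 53.
  i=4: a_4=2, p_4 = 2*78 + 25 = 181, q_4 = 2*53 + 17 = 123.
q_4 = 123 > 67, so the last convergent with denominator <= 67 is p_3/q_3 = 78/53.
The closest fraction with denominator <= 67 is either p_3/q_3 or the intermediate fraction (k*p_3 + p_2)/(k*q_3 + q_2) with the largest k >= 1 whose denominator stays <= 67; these approach x as k grows, and every other convergent or intermediate fraction in range is farther away.
Largest k: floor((67 - q_2)/q_3) = floor((67 - 17)/53) = 0.
Since k = 0, no intermediate fraction beyond p_3/q_3 has denominator <= 67, so the convergent 78/53 is the closest (its error is |181*53 - 78*123|/(123*53) = 1/6519).

78/53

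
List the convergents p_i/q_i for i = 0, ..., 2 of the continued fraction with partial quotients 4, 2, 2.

Using the convergent recurrence p_i = a_i*p_{i-1} + p_{i-2}, q_i = a_i*q_{i-1} + q_{i-2} with p_{-2}=0, p_{-1}=1, q_{-2}=1, q_{-1}=0:
  i=0: a_0=4, p_0 = 4*1 + 0 = 4, q_0 = 4*0 + 1 = 1.
  i=1: a_1=2, p_1 = 2*4 + 1 = 9, q_1 = 2*1 + 0 = 2.
  i=2: a_2=2, p_2 = 2*9 + 4 = 22, q_2 = 2*2 + 1 = 5.

4/1, 9/2, 22/5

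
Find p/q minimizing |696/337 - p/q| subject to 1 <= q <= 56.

Expand x = 696/337 as a continued fraction with the Euclidean algorithm:
  696 = 2*337 + 22, so a_0 = 2.
  337 = 15*22 + 7, so a_1 = 15.
  22 = 3*7 + 1, so a_2 = 3.
  7 = 7*1 + 0, so a_3 = 7.
so x = [2; 15, 3, 7].
Convergents (p_i = a_i*p_{i-1} + p_{i-2}, q_i = a_i*q_{i-1} + q_{i-2} with p_{-2}=0, p_{-1}=1, q_{-2}=1, q_{-1}=0), until the denominator exceeds 56:
  i=0: a_0=2, p_0 = 2*1 + 0 = 2, q_0 = 2*0 + 1 = 1.
  i=1: a_1=15, p_1 = 15*2 + 1 = 31, q_1 = 15*1 + 0 = 15.
  i=2: a_2=3, p_2 = 3*31 + 2 = 95, q_2 = 3*15 + 1 = 46.
  i=3: a_3=7, p_3 = 7*95 + 31 = 696, q_3 = 7*46 + 15 = 337.
q_3 = 337 > 56, so the last convergent with denominator <= 56 is p_2/q_2 = 95/46.
The closest fraction with denominator <= 56 is either p_2/q_2 or the intermediate fraction (k*p_2 + p_1)/(k*q_2 + q_1) with the largest k >= 1 whose denominator stays <= 56; these approach x as k grows, and every other convergent or intermediate fraction in range is farther away.
Largest k: floor((56 - q_1)/q_2) = floor((56 - 15)/46) = 0.
Since k = 0, no intermediate fraction beyond p_2/q_2 has denominator <= 56, so the convergent 95/46 is the closest (its error is |696*46 - 95*337|/(337*46) = 1/15502).

95/46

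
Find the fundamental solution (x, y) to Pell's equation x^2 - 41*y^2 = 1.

(x, y) = (2049, 320)

First expand sqrt(41) as a continued fraction. With x_i = (sqrt(41) + m_i)/d_i and (m_0, d_0) = (0, 1): a_0 = floor(sqrt(41)) = 6, since 6^2 = 36 <= 41 < 49 = 7^2.
Iterate m_{i+1} = d_i*a_i - m_i, d_{i+1} = (41 - m_{i+1}^2)/d_i, a_{i+1} = floor((a_0 + m_{i+1})/d_{i+1}):
  m_1 = 1*6 - 0 = 6, d_1 = (41 - 6^2)/1 = 5/1 = 5, a_1 = floor((6 + 6)/5) = 2.
  m_2 = 5*2 - 6 = 4, d_2 = (41 - 4^2)/5 = 25/5 = 5, a_2 = floor((6 + 4)/5) = 2.
  m_3 = 5*2 - 4 = 6, d_3 = (41 - 6^2)/5 = 5/5 = 1, a_3 = floor((6 + 6)/1) = 12.
  m_4 = 1*12 - 6 = 6, d_4 = (41 - 6^2)/1 = 5/1 = 5: (m_4, d_4) = (m_1, d_1) = (6, 5), so from here the quotients repeat a_1, ..., a_3; the period length is 3.
So sqrt(41) = [6; (2, 2, 12)] with period length k = 3.
k is odd, so (p_{k-1}, q_{k-1}) only solves x^2 - 41y^2 = -1 and the fundamental solution of x^2 - 41y^2 = 1 is (p_{2k-1}, q_{2k-1}) = (p_5, q_5); compute convergents through index 5, running through the period twice.
Convergents (p_i = a_i*p_{i-1} + p_{i-2}, q_i = a_i*q_{i-1} + q_{i-2} with p_{-2}=0, p_{-1}=1, q_{-2}=1, q_{-1}=0):
  i=0: a_0=6, p_0 = 6*1 + 0 = 6, q_0 = 6*0 + 1 = 1.
  i=1: a_1=2, p_1 = 2*6 + 1 = 13, q_1 = 2*1 + 0 = 2.
  i=2: a_2=2, p_2 = 2*13 + 6 = 32, q_2 = 2*2 + 1 = 5.
  i=3: a_3=12, p_3 = 12*32 + 13 = 397, q_3 = 12*5 + 2 = 62.
  i=4: a_4=2, p_4 = 2*397 + 32 = 826, q_4 = 2*62 + 5 = 129.
  i=5: a_5=2, p_5 = 2*826 + 397 = 2049, q_5 = 2*129 + 62 = 320.
Indeed p_2^2 - 41*q_2^2 = 1024 - 1025 = -1, not +1.
Check: 2049^2 - 41*320^2 = 4198401 - 4198400 = 1, so (x, y) = (2049, 320) solves the equation, and by the theorem it is the least positive solution.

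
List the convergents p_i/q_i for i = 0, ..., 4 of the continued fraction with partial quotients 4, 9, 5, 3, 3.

4/1, 37/9, 189/46, 604/147, 2001/487

Using the convergent recurrence p_i = a_i*p_{i-1} + p_{i-2}, q_i = a_i*q_{i-1} + q_{i-2} with p_{-2}=0, p_{-1}=1, q_{-2}=1, q_{-1}=0:
  i=0: a_0=4, p_0 = 4*1 + 0 = 4, q_0 = 4*0 + 1 = 1.
  i=1: a_1=9, p_1 = 9*4 + 1 = 37, q_1 = 9*1 + 0 = 9.
  i=2: a_2=5, p_2 = 5*37 + 4 = 189, q_2 = 5*9 + 1 = 46.
  i=3: a_3=3, p_3 = 3*189 + 37 = 604, q_3 = 3*46 + 9 = 147.
  i=4: a_4=3, p_4 = 3*604 + 189 = 2001, q_4 = 3*147 + 46 = 487.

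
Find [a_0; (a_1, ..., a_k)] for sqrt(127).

Write x_i = (sqrt(127) + m_i)/d_i with (m_0, d_0) = (0, 1). a_0 = floor(sqrt(127)) = 11, since 11^2 = 121 <= 127 < 144 = 12^2.
Iterate m_{i+1} = d_i*a_i - m_i, d_{i+1} = (127 - m_{i+1}^2)/d_i, a_{i+1} = floor((a_0 + m_{i+1})/d_{i+1}):
  m_1 = 1*11 - 0 = 11, d_1 = (127 - 11^2)/1 = 6/1 = 6, a_1 = floor((11 + 11)/6) = 3.
  m_2 = 6*3 - 11 = 7, d_2 = (127 - 7^2)/6 = 78/6 = 13, a_2 = floor((11 + 7)/13) = 1.
  m_3 = 13*1 - 7 = 6, d_3 = (127 - 6^2)/13 = 91/13 = 7, a_3 = floor((11 + 6)/7) = 2.
  m_4 = 7*2 - 6 = 8, d_4 = (127 - 8^2)/7 = 63/7 = 9, a_4 = floor((11 + 8)/9) = 2.
  m_5 = 9*2 - 8 = 10, d_5 = (127 - 10^2)/9 = 27/9 = 3, a_5 = floor((11 + 10)/3) = 7.
  m_6 = 3*7 - 10 = 11, d_6 = (127 - 11^2)/3 = 6/3 = 2, a_6 = floor((11 + 11)/2) = 11.
  m_7 = 2*11 - 11 = 11, d_7 = (127 - 11^2)/2 = 6/2 = 3, a_7 = floor((11 + 11)/3) = 7.
  m_8 = 3*7 - 11 = 10, d_8 = (127 - 10^2)/3 = 27/3 = 9, a_8 = floor((11 + 10)/9) = 2.
  m_9 = 9*2 - 10 = 8, d_9 = (127 - 8^2)/9 = 63/9 = 7, a_9 = floor((11 + 8)/7) = 2.
  m_10 = 7*2 - 8 = 6, d_10 = (127 - 6^2)/7 = 91/7 = 13, a_10 = floor((11 + 6)/13) = 1.
  m_11 = 13*1 - 6 = 7, d_11 = (127 - 7^2)/13 = 78/13 = 6, a_11 = floor((11 + 7)/6) = 3.
  m_12 = 6*3 - 7 = 11, d_12 = (127 - 11^2)/6 = 6/6 = 1, a_12 = floor((11 + 11)/1) = 22.
  m_13 = 1*22 - 11 = 11, d_13 = (127 - 11^2)/1 = 6/1 = 6: (m_13, d_13) = (m_1, d_1) = (11, 6), so from here the quotients repeat a_1, ..., a_12; the period length is 12.
Hence the expansion of sqrt(127) is a_0 = 11 followed by the repeating block 3, 1, 2, 2, 7, 11, 7, 2, 2, 1, 3, 22 (period 12).

[11; (3, 1, 2, 2, 7, 11, 7, 2, 2, 1, 3, 22)]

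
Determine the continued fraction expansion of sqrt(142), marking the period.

Write x_i = (sqrt(142) + m_i)/d_i with (m_0, d_0) = (0, 1). a_0 = floor(sqrt(142)) = 11, since 11^2 = 121 <= 142 < 144 = 12^2.
Iterate m_{i+1} = d_i*a_i - m_i, d_{i+1} = (142 - m_{i+1}^2)/d_i, a_{i+1} = floor((a_0 + m_{i+1})/d_{i+1}):
  m_1 = 1*11 - 0 = 11, d_1 = (142 - 11^2)/1 = 21/1 = 21, a_1 = floor((11 + 11)/21) = 1.
  m_2 = 21*1 - 11 = 10, d_2 = (142 - 10^2)/21 = 42/21 = 2, a_2 = floor((11 + 10)/2) = 10.
  m_3 = 2*10 - 10 = 10, d_3 = (142 - 10^2)/2 = 42/2 = 21, a_3 = floor((11 + 10)/21) = 1.
  m_4 = 21*1 - 10 = 11, d_4 = (142 - 11^2)/21 = 21/21 = 1, a_4 = floor((11 + 11)/1) = 22.
  m_5 = 1*22 - 11 = 11, d_5 = (142 - 11^2)/1 = 21/1 = 21: (m_5, d_5) = (m_1, d_1) = (11, 21), so from here the quotients repeat a_1, ..., a_4; the period length is 4.
Hence the expansion of sqrt(142) is a_0 = 11 followed by the repeating block 1, 10, 1, 22 (period 4).

[11; (1, 10, 1, 22)]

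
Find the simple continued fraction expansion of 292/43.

Run the Euclidean algorithm on 292 and 43; the successive quotients are the partial quotients a_0, a_1, ... (each step inverts the fractional part left over by the previous one):
  292 = 6*43 + 34, so a_0 = 6.
  43 = 1*34 + 9, so a_1 = 1.
  34 = 3*9 + 7, so a_2 = 3.
  9 = 1*7 + 2, so a_3 = 1.
  7 = 3*2 + 1, so a_4 = 3.
  2 = 2*1 + 0, so a_5 = 2.
The remainder reaches 0 after 6 divisions, so the expansion has 6 partial quotients, read off in order.

[6; 1, 3, 1, 3, 2]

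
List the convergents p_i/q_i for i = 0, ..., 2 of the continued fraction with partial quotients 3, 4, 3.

Using the convergent recurrence p_i = a_i*p_{i-1} + p_{i-2}, q_i = a_i*q_{i-1} + q_{i-2} with p_{-2}=0, p_{-1}=1, q_{-2}=1, q_{-1}=0:
  i=0: a_0=3, p_0 = 3*1 + 0 = 3, q_0 = 3*0 + 1 = 1.
  i=1: a_1=4, p_1 = 4*3 + 1 = 13, q_1 = 4*1 + 0 = 4.
  i=2: a_2=3, p_2 = 3*13 + 3 = 42, q_2 = 3*4 + 1 = 13.

3/1, 13/4, 42/13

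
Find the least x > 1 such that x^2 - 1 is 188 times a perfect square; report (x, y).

(x, y) = (4607, 336)

First expand sqrt(188) as a continued fraction. With x_i = (sqrt(188) + m_i)/d_i and (m_0, d_0) = (0, 1): a_0 = floor(sqrt(188)) = 13, since 13^2 = 169 <= 188 < 196 = 14^2.
Iterate m_{i+1} = d_i*a_i - m_i, d_{i+1} = (188 - m_{i+1}^2)/d_i, a_{i+1} = floor((a_0 + m_{i+1})/d_{i+1}):
  m_1 = 1*13 - 0 = 13, d_1 = (188 - 13^2)/1 = 19/1 = 19, a_1 = floor((13 + 13)/19) = 1.
  m_2 = 19*1 - 13 = 6, d_2 = (188 - 6^2)/19 = 152/19 = 8, a_2 = floor((13 + 6)/8) = 2.
  m_3 = 8*2 - 6 = 10, d_3 = (188 - 10^2)/8 = 88/8 = 11, a_3 = floor((13 + 10)/11) = 2.
  m_4 = 11*2 - 10 = 12, d_4 = (188 - 12^2)/11 = 44/11 = 4, a_4 = floor((13 + 12)/4) = 6.
  m_5 = 4*6 - 12 = 12, d_5 = (188 - 12^2)/4 = 44/4 = 11, a_5 = floor((13 + 12)/11) = 2.
  m_6 = 11*2 - 12 = 10, d_6 = (188 - 10^2)/11 = 88/11 = 8, a_6 = floor((13 + 10)/8) = 2.
  m_7 = 8*2 - 10 = 6, d_7 = (188 - 6^2)/8 = 152/8 = 19, a_7 = floor((13 + 6)/19) = 1.
  m_8 = 19*1 - 6 = 13, d_8 = (188 - 13^2)/19 = 19/19 = 1, a_8 = floor((13 + 13)/1) = 26.
  m_9 = 1*26 - 13 = 13, d_9 = (188 - 13^2)/1 = 19/1 = 19: (m_9, d_9) = (m_1, d_1) = (13, 19), so from here the quotients repeat a_1, ..., a_8; the period length is 8.
So sqrt(188) = [13; (1, 2, 2, 6, 2, 2, 1, 26)] with period length k = 8.
k is even, so the fundamental solution of x^2 - 188y^2 = 1 is (p_{k-1}, q_{k-1}) = (p_7, q_7); compute convergents through index 7.
Convergents (p_i = a_i*p_{i-1} + p_{i-2}, q_i = a_i*q_{i-1} + q_{i-2} with p_{-2}=0, p_{-1}=1, q_{-2}=1, q_{-1}=0):
  i=0: a_0=13, p_0 = 13*1 + 0 = 13, q_0 = 13*0 + 1 = 1.
  i=1: a_1=1, p_1 = 1*13 + 1 = 14, q_1 = 1*1 + 0 = 1.
  i=2: a_2=2, p_2 = 2*14 + 13 = 41, q_2 = 2*1 + 1 = 3.
  i=3: a_3=2, p_3 = 2*41 + 14 = 96, q_3 = 2*3 + 1 = 7.
  i=4: a_4=6, p_4 = 6*96 + 41 = 617, q_4 = 6*7 + 3 = 45.
  i=5: a_5=2, p_5 = 2*617 + 96 = 1330, q_5 = 2*45 + 7 = 97.
  i=6: a_6=2, p_6 = 2*1330 + 617 = 3277, q_6 = 2*97 + 45 = 239.
  i=7: a_7=1, p_7 = 1*3277 + 1330 = 4607, q_7 = 1*239 + 97 = 336.
Check: 4607^2 - 188*336^2 = 21224449 - 21224448 = 1, so (x, y) = (4607, 336) solves the equation, and by the theorem it is the least positive solution.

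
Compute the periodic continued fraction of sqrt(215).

[14; (1, 1, 1, 28)]

Write x_i = (sqrt(215) + m_i)/d_i with (m_0, d_0) = (0, 1). a_0 = floor(sqrt(215)) = 14, since 14^2 = 196 <= 215 < 225 = 15^2.
Iterate m_{i+1} = d_i*a_i - m_i, d_{i+1} = (215 - m_{i+1}^2)/d_i, a_{i+1} = floor((a_0 + m_{i+1})/d_{i+1}):
  m_1 = 1*14 - 0 = 14, d_1 = (215 - 14^2)/1 = 19/1 = 19, a_1 = floor((14 + 14)/19) = 1.
  m_2 = 19*1 - 14 = 5, d_2 = (215 - 5^2)/19 = 190/19 = 10, a_2 = floor((14 + 5)/10) = 1.
  m_3 = 10*1 - 5 = 5, d_3 = (215 - 5^2)/10 = 190/10 = 19, a_3 = floor((14 + 5)/19) = 1.
  m_4 = 19*1 - 5 = 14, d_4 = (215 - 14^2)/19 = 19/19 = 1, a_4 = floor((14 + 14)/1) = 28.
  m_5 = 1*28 - 14 = 14, d_5 = (215 - 14^2)/1 = 19/1 = 19: (m_5, d_5) = (m_1, d_1) = (14, 19), so from here the quotients repeat a_1, ..., a_4; the period length is 4.
Hence the expansion of sqrt(215) is a_0 = 14 followed by the repeating block 1, 1, 1, 28 (period 4).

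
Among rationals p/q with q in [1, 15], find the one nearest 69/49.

7/5

Expand x = 69/49 as a continued fraction with the Euclidean algorithm:
  69 = 1*49 + 20, so a_0 = 1.
  49 = 2*20 + 9, so a_1 = 2.
  20 = 2*9 + 2, so a_2 = 2.
  9 = 4*2 + 1, so a_3 = 4.
  2 = 2*1 + 0, so a_4 = 2.
so x = [1; 2, 2, 4, 2].
Convergents (p_i = a_i*p_{i-1} + p_{i-2}, q_i = a_i*q_{i-1} + q_{i-2} with p_{-2}=0, p_{-1}=1, q_{-2}=1, q_{-1}=0), until the denominator exceeds 15:
  i=0: a_0=1, p_0 = 1*1 + 0 = 1, q_0 = 1*0 + 1 = 1.
  i=1: a_1=2, p_1 = 2*1 + 1 = 3, q_1 = 2*1 + 0 = 2.
  i=2: a_2=2, p_2 = 2*3 + 1 = 7, q_2 = 2*2 + 1 = 5.
  i=3: a_3=4, p_3 = 4*7 + 3 = 31, q_3 = 4*5 + 2 = 22.
q_3 = 22 > 15, so the last convergent with denominator <= 15 is p_2/q_2 = 7/5.
The closest fraction with denominator <= 15 is either p_2/q_2 or the intermediate fraction (k*p_2 + p_1)/(k*q_2 + q_1) with the largest k >= 1 whose denominator stays <= 15; these approach x as k grows, and every other convergent or intermediate fraction in range is farther away.
Largest k: floor((15 - q_1)/q_2) = floor((15 - 2)/5) = 2.
That gives (2*7 + 3)/(2*5 + 2) = 17/12.
Compare the errors: |x - 7/5| = |69*5 - 7*49|/(49*5) = 2/245, and |x - 17/12| = |69*12 - 17*49|/(49*12) = 5/588.
Cross-multiplying, 2*588 = 1176 < 1225 = 5*245, so 2/245 is smaller: the convergent 7/5 is closer to x than 17/12.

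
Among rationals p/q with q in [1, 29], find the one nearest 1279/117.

317/29

Expand x = 1279/117 as a continued fraction with the Euclidean algorithm:
  1279 = 10*117 + 109, so a_0 = 10.
  117 = 1*109 + 8, so a_1 = 1.
  109 = 13*8 + 5, so a_2 = 13.
  8 = 1*5 + 3, so a_3 = 1.
  5 = 1*3 + 2, so a_4 = 1.
  3 = 1*2 + 1, so a_5 = 1.
  2 = 2*1 + 0, so a_6 = 2.
so x = [10; 1, 13, 1, 1, 1, 2].
Convergents (p_i = a_i*p_{i-1} + p_{i-2}, q_i = a_i*q_{i-1} + q_{i-2} with p_{-2}=0, p_{-1}=1, q_{-2}=1, q_{-1}=0), until the denominator exceeds 29:
  i=0: a_0=10, p_0 = 10*1 + 0 = 10, q_0 = 10*0 + 1 = 1.
  i=1: a_1=1, p_1 = 1*10 + 1 = 11, q_1 = 1*1 + 0 = 1.
  i=2: a_2=13, p_2 = 13*11 + 10 = 153, q_2 = 13*1 + 1 = 14.
  i=3: a_3=1, p_3 = 1*153 + 11 = 164, q_3 = 1*14 + 1 = 15.
  i=4: a_4=1, p_4 = 1*164 + 153 = 317, q_4 = 1*15 + 14 = 29.
  i=5: a_5=1, p_5 = 1*317 + 164 = 481, q_5 = 1*29 + 15 = 44.
q_5 = 44 > 29, so the last convergent with denominator <= 29 is p_4/q_4 = 317/29.
The closest fraction with denominator <= 29 is either p_4/q_4 or the intermediate fraction (k*p_4 + p_3)/(k*q_4 + q_3) with the largest k >= 1 whose denominator stays <= 29; these approach x as k grows, and every other convergent or intermediate fraction in range is farther away.
Largest k: floor((29 - q_3)/q_4) = floor((29 - 15)/29) = 0.
Since k = 0, no intermediate fraction beyond p_4/q_4 has denominator <= 29, so the convergent 317/29 is the closest (its error is |1279*29 - 317*117|/(117*29) = 2/3393).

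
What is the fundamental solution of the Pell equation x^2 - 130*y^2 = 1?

(x, y) = (6499, 570)

First expand sqrt(130) as a continued fraction. With x_i = (sqrt(130) + m_i)/d_i and (m_0, d_0) = (0, 1): a_0 = floor(sqrt(130)) = 11, since 11^2 = 121 <= 130 < 144 = 12^2.
Iterate m_{i+1} = d_i*a_i - m_i, d_{i+1} = (130 - m_{i+1}^2)/d_i, a_{i+1} = floor((a_0 + m_{i+1})/d_{i+1}):
  m_1 = 1*11 - 0 = 11, d_1 = (130 - 11^2)/1 = 9/1 = 9, a_1 = floor((11 + 11)/9) = 2.
  m_2 = 9*2 - 11 = 7, d_2 = (130 - 7^2)/9 = 81/9 = 9, a_2 = floor((11 + 7)/9) = 2.
  m_3 = 9*2 - 7 = 11, d_3 = (130 - 11^2)/9 = 9/9 = 1, a_3 = floor((11 + 11)/1) = 22.
  m_4 = 1*22 - 11 = 11, d_4 = (130 - 11^2)/1 = 9/1 = 9: (m_4, d_4) = (m_1, d_1) = (11, 9), so from here the quotients repeat a_1, ..., a_3; the period length is 3.
So sqrt(130) = [11; (2, 2, 22)] with period length k = 3.
k is odd, so (p_{k-1}, q_{k-1}) only solves x^2 - 130y^2 = -1 and the fundamental solution of x^2 - 130y^2 = 1 is (p_{2k-1}, q_{2k-1}) = (p_5, q_5); compute convergents through index 5, running through the period twice.
Convergents (p_i = a_i*p_{i-1} + p_{i-2}, q_i = a_i*q_{i-1} + q_{i-2} with p_{-2}=0, p_{-1}=1, q_{-2}=1, q_{-1}=0):
  i=0: a_0=11, p_0 = 11*1 + 0 = 11, q_0 = 11*0 + 1 = 1.
  i=1: a_1=2, p_1 = 2*11 + 1 = 23, q_1 = 2*1 + 0 = 2.
  i=2: a_2=2, p_2 = 2*23 + 11 = 57, q_2 = 2*2 + 1 = 5.
  i=3: a_3=22, p_3 = 22*57 + 23 = 1277, q_3 = 22*5 + 2 = 112.
  i=4: a_4=2, p_4 = 2*1277 + 57 = 2611, q_4 = 2*112 + 5 = 229.
  i=5: a_5=2, p_5 = 2*2611 + 1277 = 6499, q_5 = 2*229 + 112 = 570.
Indeed p_2^2 - 130*q_2^2 = 3249 - 3250 = -1, not +1.
Check: 6499^2 - 130*570^2 = 42237001 - 42237000 = 1, so (x, y) = (6499, 570) solves the equation, and by the theorem it is the least positive solution.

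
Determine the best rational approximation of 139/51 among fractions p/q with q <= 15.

30/11

Expand x = 139/51 as a continued fraction with the Euclidean algorithm:
  139 = 2*51 + 37, so a_0 = 2.
  51 = 1*37 + 14, so a_1 = 1.
  37 = 2*14 + 9, so a_2 = 2.
  14 = 1*9 + 5, so a_3 = 1.
  9 = 1*5 + 4, so a_4 = 1.
  5 = 1*4 + 1, so a_5 = 1.
  4 = 4*1 + 0, so a_6 = 4.
so x = [2; 1, 2, 1, 1, 1, 4].
Convergents (p_i = a_i*p_{i-1} + p_{i-2}, q_i = a_i*q_{i-1} + q_{i-2} with p_{-2}=0, p_{-1}=1, q_{-2}=1, q_{-1}=0), until the denominator exceeds 15:
  i=0: a_0=2, p_0 = 2*1 + 0 = 2, q_0 = 2*0 + 1 = 1.
  i=1: a_1=1, p_1 = 1*2 + 1 = 3, q_1 = 1*1 + 0 = 1.
  i=2: a_2=2, p_2 = 2*3 + 2 = 8, q_2 = 2*1 + 1 = 3.
  i=3: a_3=1, p_3 = 1*8 + 3 = 11, q_3 = 1*3 + 1 = 4.
  i=4: a_4=1, p_4 = 1*11 + 8 = 19, q_4 = 1*4 + 3 = 7.
  i=5: a_5=1, p_5 = 1*19 + 11 = 30, q_5 = 1*7 + 4 = 11.
  i=6: a_6=4, p_6 = 4*30 + 19 = 139, q_6 = 4*11 + 7 = 51.
q_6 = 51 > 15, so the last convergent with denominator <= 15 is p_5/q_5 = 30/11.
The closest fraction with denominator <= 15 is either p_5/q_5 or the intermediate fraction (k*p_5 + p_4)/(k*q_5 + q_4) with the largest k >= 1 whose denominator stays <= 15; these approach x as k grows, and every other convergent or intermediate fraction in range is farther away.
Largest k: floor((15 - q_4)/q_5) = floor((15 - 7)/11) = 0.
Since k = 0, no intermediate fraction beyond p_5/q_5 has denominator <= 15, so the convergent 30/11 is the closest (its error is |139*11 - 30*51|/(51*11) = 1/561).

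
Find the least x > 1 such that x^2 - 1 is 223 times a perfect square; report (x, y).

First expand sqrt(223) as a continued fraction. With x_i = (sqrt(223) + m_i)/d_i and (m_0, d_0) = (0, 1): a_0 = floor(sqrt(223)) = 14, since 14^2 = 196 <= 223 < 225 = 15^2.
Iterate m_{i+1} = d_i*a_i - m_i, d_{i+1} = (223 - m_{i+1}^2)/d_i, a_{i+1} = floor((a_0 + m_{i+1})/d_{i+1}):
  m_1 = 1*14 - 0 = 14, d_1 = (223 - 14^2)/1 = 27/1 = 27, a_1 = floor((14 + 14)/27) = 1.
  m_2 = 27*1 - 14 = 13, d_2 = (223 - 13^2)/27 = 54/27 = 2, a_2 = floor((14 + 13)/2) = 13.
  m_3 = 2*13 - 13 = 13, d_3 = (223 - 13^2)/2 = 54/2 = 27, a_3 = floor((14 + 13)/27) = 1.
  m_4 = 27*1 - 13 = 14, d_4 = (223 - 14^2)/27 = 27/27 = 1, a_4 = floor((14 + 14)/1) = 28.
  m_5 = 1*28 - 14 = 14, d_5 = (223 - 14^2)/1 = 27/1 = 27: (m_5, d_5) = (m_1, d_1) = (14, 27), so from here the quotients repeat a_1, ..., a_4; the period length is 4.
So sqrt(223) = [14; (1, 13, 1, 28)] with period length k = 4.
k is even, so the fundamental solution of x^2 - 223y^2 = 1 is (p_{k-1}, q_{k-1}) = (p_3, q_3); compute convergents through index 3.
Convergents (p_i = a_i*p_{i-1} + p_{i-2}, q_i = a_i*q_{i-1} + q_{i-2} with p_{-2}=0, p_{-1}=1, q_{-2}=1, q_{-1}=0):
  i=0: a_0=14, p_0 = 14*1 + 0 = 14, q_0 = 14*0 + 1 = 1.
  i=1: a_1=1, p_1 = 1*14 + 1 = 15, q_1 = 1*1 + 0 = 1.
  i=2: a_2=13, p_2 = 13*15 + 14 = 209, q_2 = 13*1 + 1 = 14.
  i=3: a_3=1, p_3 = 1*209 + 15 = 224, q_3 = 1*14 + 1 = 15.
Check: 224^2 - 223*15^2 = 50176 - 50175 = 1, so (x, y) = (224, 15) solves the equation, and by the theorem it is the least positive solution.

(x, y) = (224, 15)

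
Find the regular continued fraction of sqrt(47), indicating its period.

Write x_i = (sqrt(47) + m_i)/d_i with (m_0, d_0) = (0, 1). a_0 = floor(sqrt(47)) = 6, since 6^2 = 36 <= 47 < 49 = 7^2.
Iterate m_{i+1} = d_i*a_i - m_i, d_{i+1} = (47 - m_{i+1}^2)/d_i, a_{i+1} = floor((a_0 + m_{i+1})/d_{i+1}):
  m_1 = 1*6 - 0 = 6, d_1 = (47 - 6^2)/1 = 11/1 = 11, a_1 = floor((6 + 6)/11) = 1.
  m_2 = 11*1 - 6 = 5, d_2 = (47 - 5^2)/11 = 22/11 = 2, a_2 = floor((6 + 5)/2) = 5.
  m_3 = 2*5 - 5 = 5, d_3 = (47 - 5^2)/2 = 22/2 = 11, a_3 = floor((6 + 5)/11) = 1.
  m_4 = 11*1 - 5 = 6, d_4 = (47 - 6^2)/11 = 11/11 = 1, a_4 = floor((6 + 6)/1) = 12.
  m_5 = 1*12 - 6 = 6, d_5 = (47 - 6^2)/1 = 11/1 = 11: (m_5, d_5) = (m_1, d_1) = (6, 11), so from here the quotients repeat a_1, ..., a_4; the period length is 4.
Hence the expansion of sqrt(47) is a_0 = 6 followed by the repeating block 1, 5, 1, 12 (period 4).

[6; (1, 5, 1, 12)]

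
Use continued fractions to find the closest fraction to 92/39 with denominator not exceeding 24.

Expand x = 92/39 as a continued fraction with the Euclidean algorithm:
  92 = 2*39 + 14, so a_0 = 2.
  39 = 2*14 + 11, so a_1 = 2.
  14 = 1*11 + 3, so a_2 = 1.
  11 = 3*3 + 2, so a_3 = 3.
  3 = 1*2 + 1, so a_4 = 1.
  2 = 2*1 + 0, so a_5 = 2.
so x = [2; 2, 1, 3, 1, 2].
Convergents (p_i = a_i*p_{i-1} + p_{i-2}, q_i = a_i*q_{i-1} + q_{i-2} with p_{-2}=0, p_{-1}=1, q_{-2}=1, q_{-1}=0), until the denominator exceeds 24:
  i=0: a_0=2, p_0 = 2*1 + 0 = 2, q_0 = 2*0 + 1 = 1.
  i=1: a_1=2, p_1 = 2*2 + 1 = 5, q_1 = 2*1 + 0 = 2.
  i=2: a_2=1, p_2 = 1*5 + 2 = 7, q_2 = 1*2 + 1 = 3.
  i=3: a_3=3, p_3 = 3*7 + 5 = 26, q_3 = 3*3 + 2 = 11.
  i=4: a_4=1, p_4 = 1*26 + 7 = 33, q_4 = 1*11 + 3 = 14.
  i=5: a_5=2, p_5 = 2*33 + 26 = 92, q_5 = 2*14 + 11 = 39.
q_5 = 39 > 24, so the last convergent with denominator <= 24 is p_4/q_4 = 33/14.
The closest fraction with denominator <= 24 is either p_4/q_4 or the intermediate fraction (k*p_4 + p_3)/(k*q_4 + q_3) with the largest k >= 1 whose denominator stays <= 24; these approach x as k grows, and every other convergent or intermediate fraction in range is farther away.
Largest k: floor((24 - q_3)/q_4) = floor((24 - 11)/14) = 0.
Since k = 0, no intermediate fraction beyond p_4/q_4 has denominator <= 24, so the convergent 33/14 is the closest (its error is |92*14 - 33*39|/(39*14) = 1/546).

33/14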